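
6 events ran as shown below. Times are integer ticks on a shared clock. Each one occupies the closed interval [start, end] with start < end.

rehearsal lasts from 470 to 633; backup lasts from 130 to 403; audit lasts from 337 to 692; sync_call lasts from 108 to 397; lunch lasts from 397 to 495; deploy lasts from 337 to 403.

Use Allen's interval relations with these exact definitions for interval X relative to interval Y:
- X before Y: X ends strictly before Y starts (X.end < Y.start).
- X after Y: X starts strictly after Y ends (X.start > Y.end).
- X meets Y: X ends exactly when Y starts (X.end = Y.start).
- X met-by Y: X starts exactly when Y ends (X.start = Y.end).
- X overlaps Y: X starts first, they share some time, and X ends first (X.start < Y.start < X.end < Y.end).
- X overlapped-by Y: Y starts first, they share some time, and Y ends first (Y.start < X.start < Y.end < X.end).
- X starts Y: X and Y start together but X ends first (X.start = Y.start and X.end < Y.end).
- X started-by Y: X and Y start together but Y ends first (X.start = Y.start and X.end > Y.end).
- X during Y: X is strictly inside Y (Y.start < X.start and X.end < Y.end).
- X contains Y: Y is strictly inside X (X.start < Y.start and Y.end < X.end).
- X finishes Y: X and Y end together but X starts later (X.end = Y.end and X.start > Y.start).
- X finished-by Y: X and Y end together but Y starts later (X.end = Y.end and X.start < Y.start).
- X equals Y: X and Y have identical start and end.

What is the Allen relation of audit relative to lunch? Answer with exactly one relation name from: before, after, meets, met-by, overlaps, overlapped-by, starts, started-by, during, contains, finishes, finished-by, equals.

audit = [337, 692]; lunch = [397, 495].
Compare endpoints: audit.start < lunch.start, audit.start < lunch.end, audit.end > lunch.start, audit.end > lunch.end.
That pattern is 'contains'.

contains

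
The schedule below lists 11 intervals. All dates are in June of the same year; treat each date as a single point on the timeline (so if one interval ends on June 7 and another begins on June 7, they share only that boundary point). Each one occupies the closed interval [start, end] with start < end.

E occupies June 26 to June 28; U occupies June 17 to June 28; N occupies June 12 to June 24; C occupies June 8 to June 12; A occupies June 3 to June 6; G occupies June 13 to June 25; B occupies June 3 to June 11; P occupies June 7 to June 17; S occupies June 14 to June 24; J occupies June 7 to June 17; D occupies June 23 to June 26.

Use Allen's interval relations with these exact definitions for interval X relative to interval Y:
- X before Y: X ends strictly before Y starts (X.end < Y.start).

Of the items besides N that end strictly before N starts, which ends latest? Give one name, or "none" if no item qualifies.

B

Target N = [June 12, June 24].
A [June 3, June 6] → before → candidate.
B [June 3, June 11] → before → candidate.
C [June 8, June 12] → meets → excluded.
D [June 23, June 26] → overlapped-by → excluded.
E [June 26, June 28] → after → excluded.
G [June 13, June 25] → overlapped-by → excluded.
J [June 7, June 17] → overlaps → excluded.
P [June 7, June 17] → overlaps → excluded.
S [June 14, June 24] → finishes → excluded.
U [June 17, June 28] → overlapped-by → excluded.
Among candidates, latest end is June 11 → B.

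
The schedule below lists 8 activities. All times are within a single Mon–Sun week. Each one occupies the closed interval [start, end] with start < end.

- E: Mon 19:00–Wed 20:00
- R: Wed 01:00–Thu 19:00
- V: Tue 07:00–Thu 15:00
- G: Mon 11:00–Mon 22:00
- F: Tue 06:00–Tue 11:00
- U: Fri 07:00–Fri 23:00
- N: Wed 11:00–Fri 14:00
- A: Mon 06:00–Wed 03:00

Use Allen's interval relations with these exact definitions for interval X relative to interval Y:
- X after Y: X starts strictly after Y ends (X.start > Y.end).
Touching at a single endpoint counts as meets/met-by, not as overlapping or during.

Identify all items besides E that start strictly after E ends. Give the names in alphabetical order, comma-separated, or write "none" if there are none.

Target E = [Mon 19:00, Wed 20:00].
A [Mon 06:00, Wed 03:00] → overlaps → no.
F [Tue 06:00, Tue 11:00] → during → no.
G [Mon 11:00, Mon 22:00] → overlaps → no.
N [Wed 11:00, Fri 14:00] → overlapped-by → no.
R [Wed 01:00, Thu 19:00] → overlapped-by → no.
U [Fri 07:00, Fri 23:00] → after → yes.
V [Tue 07:00, Thu 15:00] → overlapped-by → no.
Result: U.

U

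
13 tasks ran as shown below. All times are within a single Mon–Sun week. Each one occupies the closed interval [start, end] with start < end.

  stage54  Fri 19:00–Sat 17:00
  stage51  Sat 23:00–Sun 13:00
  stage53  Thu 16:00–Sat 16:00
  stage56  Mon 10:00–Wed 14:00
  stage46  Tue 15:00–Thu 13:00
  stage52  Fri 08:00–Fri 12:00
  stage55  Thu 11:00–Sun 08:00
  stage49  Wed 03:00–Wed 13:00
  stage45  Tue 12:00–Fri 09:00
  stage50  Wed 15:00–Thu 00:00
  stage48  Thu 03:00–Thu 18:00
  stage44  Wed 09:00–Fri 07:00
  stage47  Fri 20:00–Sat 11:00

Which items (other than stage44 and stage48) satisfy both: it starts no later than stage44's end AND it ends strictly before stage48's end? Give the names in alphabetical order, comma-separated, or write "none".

stage46, stage49, stage50, stage56

Conditions: its start is no later than stage44's end (X.start <= Fri 07:00) AND its end is strictly before stage48's end (X.end < Thu 18:00).
stage45: start Tue 12:00 <= Fri 07:00? ✓; end Fri 09:00 < Thu 18:00? ✗ → no.
stage46: start Tue 15:00 <= Fri 07:00? ✓; end Thu 13:00 < Thu 18:00? ✓ → yes.
stage47: start Fri 20:00 <= Fri 07:00? ✗; end Sat 11:00 < Thu 18:00? ✗ → no.
stage49: start Wed 03:00 <= Fri 07:00? ✓; end Wed 13:00 < Thu 18:00? ✓ → yes.
stage50: start Wed 15:00 <= Fri 07:00? ✓; end Thu 00:00 < Thu 18:00? ✓ → yes.
stage51: start Sat 23:00 <= Fri 07:00? ✗; end Sun 13:00 < Thu 18:00? ✗ → no.
stage52: start Fri 08:00 <= Fri 07:00? ✗; end Fri 12:00 < Thu 18:00? ✗ → no.
stage53: start Thu 16:00 <= Fri 07:00? ✓; end Sat 16:00 < Thu 18:00? ✗ → no.
stage54: start Fri 19:00 <= Fri 07:00? ✗; end Sat 17:00 < Thu 18:00? ✗ → no.
stage55: start Thu 11:00 <= Fri 07:00? ✓; end Sun 08:00 < Thu 18:00? ✗ → no.
stage56: start Mon 10:00 <= Fri 07:00? ✓; end Wed 14:00 < Thu 18:00? ✓ → yes.
Result: stage46, stage49, stage50, stage56.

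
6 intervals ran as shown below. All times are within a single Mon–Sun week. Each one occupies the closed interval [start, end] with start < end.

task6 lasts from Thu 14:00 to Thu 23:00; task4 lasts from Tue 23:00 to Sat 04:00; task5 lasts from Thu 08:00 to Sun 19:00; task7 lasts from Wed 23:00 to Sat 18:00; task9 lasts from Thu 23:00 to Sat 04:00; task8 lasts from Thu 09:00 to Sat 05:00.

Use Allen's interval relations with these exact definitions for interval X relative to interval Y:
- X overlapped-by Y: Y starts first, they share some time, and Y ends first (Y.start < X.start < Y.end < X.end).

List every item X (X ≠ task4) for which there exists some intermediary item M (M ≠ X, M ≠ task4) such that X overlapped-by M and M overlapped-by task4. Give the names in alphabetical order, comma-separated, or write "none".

Target task4 = [Tue 23:00, Sat 04:00].
Intermediaries M with M overlapped-by task4: task5, task7, task8.
Via task5 — items with X overlapped-by task5: none.
Via task7 — items with X overlapped-by task7: task5.
Via task8 — items with X overlapped-by task8: none.
Union: task5.

task5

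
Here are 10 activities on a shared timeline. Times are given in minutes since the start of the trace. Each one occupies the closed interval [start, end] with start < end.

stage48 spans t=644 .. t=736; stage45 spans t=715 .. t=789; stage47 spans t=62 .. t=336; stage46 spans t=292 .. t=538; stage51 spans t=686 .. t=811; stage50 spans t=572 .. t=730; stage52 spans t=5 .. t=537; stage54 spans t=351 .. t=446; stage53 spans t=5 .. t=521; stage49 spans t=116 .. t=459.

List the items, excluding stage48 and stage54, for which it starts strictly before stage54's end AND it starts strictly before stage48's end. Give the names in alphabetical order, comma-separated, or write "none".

stage46, stage47, stage49, stage52, stage53

Conditions: its start is strictly before stage54's end (X.start < t=446) AND its start is strictly before stage48's end (X.start < t=736).
stage45: start t=715 < t=446? ✗; start t=715 < t=736? ✓ → no.
stage46: start t=292 < t=446? ✓; start t=292 < t=736? ✓ → yes.
stage47: start t=62 < t=446? ✓; start t=62 < t=736? ✓ → yes.
stage49: start t=116 < t=446? ✓; start t=116 < t=736? ✓ → yes.
stage50: start t=572 < t=446? ✗; start t=572 < t=736? ✓ → no.
stage51: start t=686 < t=446? ✗; start t=686 < t=736? ✓ → no.
stage52: start t=5 < t=446? ✓; start t=5 < t=736? ✓ → yes.
stage53: start t=5 < t=446? ✓; start t=5 < t=736? ✓ → yes.
Result: stage46, stage47, stage49, stage52, stage53.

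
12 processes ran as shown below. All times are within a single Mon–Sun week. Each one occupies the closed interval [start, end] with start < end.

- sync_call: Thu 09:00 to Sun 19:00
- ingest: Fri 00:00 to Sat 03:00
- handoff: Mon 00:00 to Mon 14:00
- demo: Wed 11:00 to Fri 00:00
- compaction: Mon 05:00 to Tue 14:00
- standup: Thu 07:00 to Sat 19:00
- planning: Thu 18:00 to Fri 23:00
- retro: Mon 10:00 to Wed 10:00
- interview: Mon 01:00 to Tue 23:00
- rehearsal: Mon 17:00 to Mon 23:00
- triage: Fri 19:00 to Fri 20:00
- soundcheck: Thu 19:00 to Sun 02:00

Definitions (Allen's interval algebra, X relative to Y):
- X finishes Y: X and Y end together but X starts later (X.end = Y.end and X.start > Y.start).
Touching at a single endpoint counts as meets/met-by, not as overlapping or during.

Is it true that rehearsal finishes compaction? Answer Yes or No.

No

rehearsal = [Mon 17:00, Mon 23:00], compaction = [Mon 05:00, Tue 14:00].
Actual relation of rehearsal to compaction: during.
Asked whether 'finishes' holds → No.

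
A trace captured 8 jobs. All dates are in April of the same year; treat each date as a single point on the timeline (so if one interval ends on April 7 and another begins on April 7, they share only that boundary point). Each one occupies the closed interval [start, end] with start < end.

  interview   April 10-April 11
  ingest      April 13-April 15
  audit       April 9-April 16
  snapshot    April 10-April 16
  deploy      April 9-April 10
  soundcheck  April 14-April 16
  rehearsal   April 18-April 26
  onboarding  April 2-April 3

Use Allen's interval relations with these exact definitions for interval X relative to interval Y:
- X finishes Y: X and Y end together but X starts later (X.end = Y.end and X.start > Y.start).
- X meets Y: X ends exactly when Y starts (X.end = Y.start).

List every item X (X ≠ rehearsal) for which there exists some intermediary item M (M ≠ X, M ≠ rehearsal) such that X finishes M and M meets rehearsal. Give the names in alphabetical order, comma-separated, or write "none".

none

Target rehearsal = [April 18, April 26].
Intermediaries M with M meets rehearsal: none.
Union: none.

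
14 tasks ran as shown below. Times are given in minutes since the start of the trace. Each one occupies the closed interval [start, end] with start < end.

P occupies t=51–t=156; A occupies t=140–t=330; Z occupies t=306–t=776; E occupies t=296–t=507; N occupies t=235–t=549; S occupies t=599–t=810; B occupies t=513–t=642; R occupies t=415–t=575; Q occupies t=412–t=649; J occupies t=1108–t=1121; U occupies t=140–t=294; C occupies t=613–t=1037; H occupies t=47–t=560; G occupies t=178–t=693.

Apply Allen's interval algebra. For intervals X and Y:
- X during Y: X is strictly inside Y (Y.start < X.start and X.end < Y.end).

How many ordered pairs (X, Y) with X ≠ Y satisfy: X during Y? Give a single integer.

Checking all 182 ordered pairs for relation 'during'; matching pairs in alphabetical order:
(A, H): A during H ✓
(B, G): B during G ✓
(B, Q): B during Q ✓
(B, Z): B during Z ✓
(E, G): E during G ✓
(E, H): E during H ✓
(E, N): E during N ✓
(N, G): N during G ✓
(N, H): N during H ✓
(P, H): P during H ✓
(Q, G): Q during G ✓
(Q, Z): Q during Z ✓
(R, G): R during G ✓
(R, Q): R during Q ✓
(R, Z): R during Z ✓
(U, H): U during H ✓
Count: 16.

16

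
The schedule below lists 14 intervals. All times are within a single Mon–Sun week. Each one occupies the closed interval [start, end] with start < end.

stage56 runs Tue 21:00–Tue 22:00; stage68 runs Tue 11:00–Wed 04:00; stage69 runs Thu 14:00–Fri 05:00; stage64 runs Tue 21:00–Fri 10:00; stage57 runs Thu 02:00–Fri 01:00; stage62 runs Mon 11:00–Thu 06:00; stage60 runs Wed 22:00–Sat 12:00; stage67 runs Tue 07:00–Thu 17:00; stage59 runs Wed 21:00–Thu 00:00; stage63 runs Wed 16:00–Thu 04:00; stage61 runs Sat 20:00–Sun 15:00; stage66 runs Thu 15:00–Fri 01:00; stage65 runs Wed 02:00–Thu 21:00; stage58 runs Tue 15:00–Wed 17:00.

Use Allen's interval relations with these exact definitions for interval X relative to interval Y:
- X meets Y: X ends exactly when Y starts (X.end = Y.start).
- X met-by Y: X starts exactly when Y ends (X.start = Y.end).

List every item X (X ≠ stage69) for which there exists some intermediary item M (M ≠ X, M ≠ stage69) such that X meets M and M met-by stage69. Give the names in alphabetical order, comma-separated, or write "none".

Target stage69 = [Thu 14:00, Fri 05:00].
Intermediaries M with M met-by stage69: none.
Union: none.

none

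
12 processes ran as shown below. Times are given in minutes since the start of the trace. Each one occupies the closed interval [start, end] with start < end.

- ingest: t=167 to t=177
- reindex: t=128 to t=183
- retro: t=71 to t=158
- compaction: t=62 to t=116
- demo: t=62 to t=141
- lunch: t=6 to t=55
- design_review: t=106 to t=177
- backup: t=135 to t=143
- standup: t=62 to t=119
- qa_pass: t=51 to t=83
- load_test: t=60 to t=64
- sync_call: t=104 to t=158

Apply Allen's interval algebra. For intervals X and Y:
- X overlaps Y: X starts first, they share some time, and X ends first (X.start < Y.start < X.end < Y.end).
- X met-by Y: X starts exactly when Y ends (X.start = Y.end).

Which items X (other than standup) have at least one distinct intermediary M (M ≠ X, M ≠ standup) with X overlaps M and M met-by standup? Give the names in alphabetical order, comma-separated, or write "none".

Target standup = [t=62, t=119].
Intermediaries M with M met-by standup: none.
Union: none.

none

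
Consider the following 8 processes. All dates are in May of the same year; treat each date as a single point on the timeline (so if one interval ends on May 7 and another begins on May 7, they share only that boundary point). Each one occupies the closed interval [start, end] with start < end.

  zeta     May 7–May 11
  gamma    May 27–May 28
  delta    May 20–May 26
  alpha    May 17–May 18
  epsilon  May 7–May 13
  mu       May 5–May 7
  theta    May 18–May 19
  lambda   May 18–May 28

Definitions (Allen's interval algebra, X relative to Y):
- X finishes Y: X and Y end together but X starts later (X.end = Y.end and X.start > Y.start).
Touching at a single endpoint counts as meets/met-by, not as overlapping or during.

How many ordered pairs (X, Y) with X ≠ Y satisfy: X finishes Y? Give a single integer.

1

Checking all 56 ordered pairs for relation 'finishes'; matching pairs in alphabetical order:
(gamma, lambda): gamma finishes lambda ✓
Count: 1.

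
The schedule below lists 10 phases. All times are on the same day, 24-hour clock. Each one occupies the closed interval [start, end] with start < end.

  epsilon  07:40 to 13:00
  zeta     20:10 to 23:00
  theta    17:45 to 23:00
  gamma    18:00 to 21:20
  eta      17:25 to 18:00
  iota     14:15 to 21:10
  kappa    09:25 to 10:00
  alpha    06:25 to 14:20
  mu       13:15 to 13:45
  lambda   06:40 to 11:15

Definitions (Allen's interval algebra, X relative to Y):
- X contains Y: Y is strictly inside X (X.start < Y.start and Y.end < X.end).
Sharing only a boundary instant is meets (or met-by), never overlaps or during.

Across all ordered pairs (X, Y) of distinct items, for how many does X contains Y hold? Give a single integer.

Checking all 90 ordered pairs for relation 'contains'; matching pairs in alphabetical order:
(alpha, epsilon): alpha contains epsilon ✓
(alpha, kappa): alpha contains kappa ✓
(alpha, lambda): alpha contains lambda ✓
(alpha, mu): alpha contains mu ✓
(epsilon, kappa): epsilon contains kappa ✓
(iota, eta): iota contains eta ✓
(lambda, kappa): lambda contains kappa ✓
(theta, gamma): theta contains gamma ✓
Count: 8.

8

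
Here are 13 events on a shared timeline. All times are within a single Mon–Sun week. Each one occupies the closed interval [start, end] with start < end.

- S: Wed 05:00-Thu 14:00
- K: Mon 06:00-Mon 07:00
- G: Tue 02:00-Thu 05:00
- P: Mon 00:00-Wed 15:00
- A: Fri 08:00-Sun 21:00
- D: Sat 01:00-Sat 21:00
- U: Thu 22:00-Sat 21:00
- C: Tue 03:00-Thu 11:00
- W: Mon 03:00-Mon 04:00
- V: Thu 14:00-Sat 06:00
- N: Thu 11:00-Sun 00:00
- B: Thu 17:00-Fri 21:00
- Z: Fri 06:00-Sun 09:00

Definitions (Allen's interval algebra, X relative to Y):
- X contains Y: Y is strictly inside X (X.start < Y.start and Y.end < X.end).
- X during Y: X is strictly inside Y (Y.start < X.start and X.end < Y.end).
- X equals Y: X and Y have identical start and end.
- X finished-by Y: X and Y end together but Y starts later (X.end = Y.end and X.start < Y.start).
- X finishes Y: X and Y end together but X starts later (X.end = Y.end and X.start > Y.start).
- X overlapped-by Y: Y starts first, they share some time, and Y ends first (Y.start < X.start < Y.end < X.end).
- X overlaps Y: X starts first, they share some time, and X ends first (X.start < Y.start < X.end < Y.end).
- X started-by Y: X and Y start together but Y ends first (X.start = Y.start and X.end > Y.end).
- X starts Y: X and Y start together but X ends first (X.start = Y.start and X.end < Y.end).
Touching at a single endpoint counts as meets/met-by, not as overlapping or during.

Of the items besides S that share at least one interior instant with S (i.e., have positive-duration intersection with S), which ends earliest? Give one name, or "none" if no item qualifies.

P

Target S = [Wed 05:00, Thu 14:00].
A [Fri 08:00, Sun 21:00] → after → excluded.
B [Thu 17:00, Fri 21:00] → after → excluded.
C [Tue 03:00, Thu 11:00] → overlaps → candidate.
D [Sat 01:00, Sat 21:00] → after → excluded.
G [Tue 02:00, Thu 05:00] → overlaps → candidate.
K [Mon 06:00, Mon 07:00] → before → excluded.
N [Thu 11:00, Sun 00:00] → overlapped-by → candidate.
P [Mon 00:00, Wed 15:00] → overlaps → candidate.
U [Thu 22:00, Sat 21:00] → after → excluded.
V [Thu 14:00, Sat 06:00] → met-by → excluded.
W [Mon 03:00, Mon 04:00] → before → excluded.
Z [Fri 06:00, Sun 09:00] → after → excluded.
Among candidates, earliest end is Wed 15:00 → P.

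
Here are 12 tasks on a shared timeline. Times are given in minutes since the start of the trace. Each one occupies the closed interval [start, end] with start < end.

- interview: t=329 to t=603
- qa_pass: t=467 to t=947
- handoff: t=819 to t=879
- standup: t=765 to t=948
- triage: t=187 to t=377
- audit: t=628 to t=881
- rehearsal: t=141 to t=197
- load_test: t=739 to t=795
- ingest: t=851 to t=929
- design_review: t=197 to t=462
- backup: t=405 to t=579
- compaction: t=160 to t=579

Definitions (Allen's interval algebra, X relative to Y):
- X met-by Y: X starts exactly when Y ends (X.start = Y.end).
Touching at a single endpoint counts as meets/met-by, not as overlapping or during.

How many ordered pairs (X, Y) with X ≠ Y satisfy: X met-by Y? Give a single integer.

1

Checking all 132 ordered pairs for relation 'met-by'; matching pairs in alphabetical order:
(design_review, rehearsal): design_review met-by rehearsal ✓
Count: 1.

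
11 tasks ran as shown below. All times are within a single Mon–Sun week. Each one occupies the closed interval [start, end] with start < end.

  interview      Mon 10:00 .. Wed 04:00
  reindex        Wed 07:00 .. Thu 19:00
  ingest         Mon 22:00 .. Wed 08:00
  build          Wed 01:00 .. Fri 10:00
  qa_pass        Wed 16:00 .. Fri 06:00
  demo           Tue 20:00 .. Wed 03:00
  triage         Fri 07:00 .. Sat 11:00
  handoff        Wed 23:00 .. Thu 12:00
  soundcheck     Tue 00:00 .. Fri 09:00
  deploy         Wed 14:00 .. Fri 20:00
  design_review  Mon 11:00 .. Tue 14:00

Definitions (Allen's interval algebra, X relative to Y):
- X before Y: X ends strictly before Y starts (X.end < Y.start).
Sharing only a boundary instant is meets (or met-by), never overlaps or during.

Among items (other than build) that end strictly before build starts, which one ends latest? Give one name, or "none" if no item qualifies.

design_review

Target build = [Wed 01:00, Fri 10:00].
demo [Tue 20:00, Wed 03:00] → overlaps → excluded.
deploy [Wed 14:00, Fri 20:00] → overlapped-by → excluded.
design_review [Mon 11:00, Tue 14:00] → before → candidate.
handoff [Wed 23:00, Thu 12:00] → during → excluded.
ingest [Mon 22:00, Wed 08:00] → overlaps → excluded.
interview [Mon 10:00, Wed 04:00] → overlaps → excluded.
qa_pass [Wed 16:00, Fri 06:00] → during → excluded.
reindex [Wed 07:00, Thu 19:00] → during → excluded.
soundcheck [Tue 00:00, Fri 09:00] → overlaps → excluded.
triage [Fri 07:00, Sat 11:00] → overlapped-by → excluded.
Among candidates, latest end is Tue 14:00 → design_review.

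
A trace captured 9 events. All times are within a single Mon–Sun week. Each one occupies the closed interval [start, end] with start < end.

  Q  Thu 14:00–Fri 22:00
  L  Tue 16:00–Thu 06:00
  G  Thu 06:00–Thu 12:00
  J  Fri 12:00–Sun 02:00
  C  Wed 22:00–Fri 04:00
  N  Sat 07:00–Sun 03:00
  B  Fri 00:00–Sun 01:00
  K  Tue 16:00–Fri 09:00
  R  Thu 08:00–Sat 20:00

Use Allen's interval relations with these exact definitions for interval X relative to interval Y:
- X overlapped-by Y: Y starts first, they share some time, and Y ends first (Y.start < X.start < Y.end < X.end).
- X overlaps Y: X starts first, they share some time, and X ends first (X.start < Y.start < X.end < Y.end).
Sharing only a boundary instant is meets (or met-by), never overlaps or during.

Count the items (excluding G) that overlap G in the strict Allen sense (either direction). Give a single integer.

Target G = [Thu 06:00, Thu 12:00].
B [Fri 00:00, Sun 01:00] → after → no.
C [Wed 22:00, Fri 04:00] → contains → no.
J [Fri 12:00, Sun 02:00] → after → no.
K [Tue 16:00, Fri 09:00] → contains → no.
L [Tue 16:00, Thu 06:00] → meets → no.
N [Sat 07:00, Sun 03:00] → after → no.
Q [Thu 14:00, Fri 22:00] → after → no.
R [Thu 08:00, Sat 20:00] → overlapped-by → counts.
Total: 1.

1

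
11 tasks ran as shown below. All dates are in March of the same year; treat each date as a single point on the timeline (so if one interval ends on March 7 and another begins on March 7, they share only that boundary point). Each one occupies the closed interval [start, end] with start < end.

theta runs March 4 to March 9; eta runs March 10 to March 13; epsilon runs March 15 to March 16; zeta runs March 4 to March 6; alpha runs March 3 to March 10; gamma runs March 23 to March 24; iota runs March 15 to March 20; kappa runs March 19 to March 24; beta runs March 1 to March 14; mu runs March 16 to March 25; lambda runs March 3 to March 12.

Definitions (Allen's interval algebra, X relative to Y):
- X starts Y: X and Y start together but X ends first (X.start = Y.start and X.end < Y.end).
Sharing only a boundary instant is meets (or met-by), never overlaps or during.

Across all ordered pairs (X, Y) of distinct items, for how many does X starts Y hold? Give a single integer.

3

Checking all 110 ordered pairs for relation 'starts'; matching pairs in alphabetical order:
(alpha, lambda): alpha starts lambda ✓
(epsilon, iota): epsilon starts iota ✓
(zeta, theta): zeta starts theta ✓
Count: 3.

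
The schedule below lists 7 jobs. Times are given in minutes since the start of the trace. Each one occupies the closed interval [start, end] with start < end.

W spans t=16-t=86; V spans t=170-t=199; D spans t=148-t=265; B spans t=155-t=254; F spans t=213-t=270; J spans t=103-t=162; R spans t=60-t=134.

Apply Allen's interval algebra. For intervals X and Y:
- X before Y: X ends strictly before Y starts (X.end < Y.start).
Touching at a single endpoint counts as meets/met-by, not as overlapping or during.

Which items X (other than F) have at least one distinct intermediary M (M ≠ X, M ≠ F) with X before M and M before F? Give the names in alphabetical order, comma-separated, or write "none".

J, R, W

Target F = [t=213, t=270].
Intermediaries M with M before F: J, R, V, W.
Via J — items with X before J: W.
Via R — items with X before R: none.
Via V — items with X before V: J, R, W.
Via W — items with X before W: none.
Union: J, R, W.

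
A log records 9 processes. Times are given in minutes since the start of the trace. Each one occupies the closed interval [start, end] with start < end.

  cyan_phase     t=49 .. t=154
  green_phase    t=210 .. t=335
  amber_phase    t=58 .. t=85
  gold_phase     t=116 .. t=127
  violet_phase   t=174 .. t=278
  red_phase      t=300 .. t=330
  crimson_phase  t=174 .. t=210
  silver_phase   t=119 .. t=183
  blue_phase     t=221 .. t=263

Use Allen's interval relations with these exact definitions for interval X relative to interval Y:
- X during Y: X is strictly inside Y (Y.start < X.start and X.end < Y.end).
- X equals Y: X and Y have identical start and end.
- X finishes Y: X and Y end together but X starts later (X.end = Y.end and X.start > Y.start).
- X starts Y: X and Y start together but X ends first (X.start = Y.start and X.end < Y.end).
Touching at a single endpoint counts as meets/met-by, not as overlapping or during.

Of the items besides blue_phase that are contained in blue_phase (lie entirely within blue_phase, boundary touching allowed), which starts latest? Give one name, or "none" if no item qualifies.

none

Target blue_phase = [t=221, t=263].
amber_phase [t=58, t=85] → before → excluded.
crimson_phase [t=174, t=210] → before → excluded.
cyan_phase [t=49, t=154] → before → excluded.
gold_phase [t=116, t=127] → before → excluded.
green_phase [t=210, t=335] → contains → excluded.
red_phase [t=300, t=330] → after → excluded.
silver_phase [t=119, t=183] → before → excluded.
violet_phase [t=174, t=278] → contains → excluded.
No candidates → none.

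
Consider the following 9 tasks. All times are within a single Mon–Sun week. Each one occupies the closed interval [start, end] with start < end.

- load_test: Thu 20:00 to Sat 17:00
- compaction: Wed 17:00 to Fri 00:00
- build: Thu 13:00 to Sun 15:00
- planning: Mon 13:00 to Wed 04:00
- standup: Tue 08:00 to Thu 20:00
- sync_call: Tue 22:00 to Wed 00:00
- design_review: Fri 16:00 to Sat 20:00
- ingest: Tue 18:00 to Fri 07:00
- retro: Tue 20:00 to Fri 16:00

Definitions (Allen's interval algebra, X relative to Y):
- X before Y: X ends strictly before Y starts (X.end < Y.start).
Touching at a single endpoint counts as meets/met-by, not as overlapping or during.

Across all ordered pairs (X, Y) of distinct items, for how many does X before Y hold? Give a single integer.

11

Checking all 72 ordered pairs for relation 'before'; matching pairs in alphabetical order:
(compaction, design_review): compaction before design_review ✓
(ingest, design_review): ingest before design_review ✓
(planning, build): planning before build ✓
(planning, compaction): planning before compaction ✓
(planning, design_review): planning before design_review ✓
(planning, load_test): planning before load_test ✓
(standup, design_review): standup before design_review ✓
(sync_call, build): sync_call before build ✓
(sync_call, compaction): sync_call before compaction ✓
(sync_call, design_review): sync_call before design_review ✓
(sync_call, load_test): sync_call before load_test ✓
Count: 11.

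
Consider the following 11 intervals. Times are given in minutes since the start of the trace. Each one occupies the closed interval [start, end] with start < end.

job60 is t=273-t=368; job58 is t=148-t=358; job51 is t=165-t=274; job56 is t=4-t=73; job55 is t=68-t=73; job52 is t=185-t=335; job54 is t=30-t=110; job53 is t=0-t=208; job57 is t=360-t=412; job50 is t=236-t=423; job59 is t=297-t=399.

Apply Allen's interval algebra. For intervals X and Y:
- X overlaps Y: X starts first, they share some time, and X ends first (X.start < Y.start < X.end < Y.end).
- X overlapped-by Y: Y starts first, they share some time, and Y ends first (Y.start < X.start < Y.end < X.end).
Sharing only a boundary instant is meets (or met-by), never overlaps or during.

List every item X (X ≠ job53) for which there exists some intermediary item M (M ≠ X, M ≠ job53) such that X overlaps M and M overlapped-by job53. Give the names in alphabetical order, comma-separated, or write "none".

job51

Target job53 = [t=0, t=208].
Intermediaries M with M overlapped-by job53: job51, job52, job58.
Via job51 — items with X overlaps job51: none.
Via job52 — items with X overlaps job52: job51.
Via job58 — items with X overlaps job58: none.
Union: job51.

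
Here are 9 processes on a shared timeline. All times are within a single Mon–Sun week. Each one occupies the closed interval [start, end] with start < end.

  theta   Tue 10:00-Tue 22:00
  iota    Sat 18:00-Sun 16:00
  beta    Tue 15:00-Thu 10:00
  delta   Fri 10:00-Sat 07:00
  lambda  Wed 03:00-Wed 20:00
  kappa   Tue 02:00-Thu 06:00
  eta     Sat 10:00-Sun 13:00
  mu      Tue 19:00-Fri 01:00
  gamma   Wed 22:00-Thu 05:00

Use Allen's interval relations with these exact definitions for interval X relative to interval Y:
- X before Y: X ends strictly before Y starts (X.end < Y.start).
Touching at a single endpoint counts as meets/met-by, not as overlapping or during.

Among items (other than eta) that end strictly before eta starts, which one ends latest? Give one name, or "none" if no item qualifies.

delta

Target eta = [Sat 10:00, Sun 13:00].
beta [Tue 15:00, Thu 10:00] → before → candidate.
delta [Fri 10:00, Sat 07:00] → before → candidate.
gamma [Wed 22:00, Thu 05:00] → before → candidate.
iota [Sat 18:00, Sun 16:00] → overlapped-by → excluded.
kappa [Tue 02:00, Thu 06:00] → before → candidate.
lambda [Wed 03:00, Wed 20:00] → before → candidate.
mu [Tue 19:00, Fri 01:00] → before → candidate.
theta [Tue 10:00, Tue 22:00] → before → candidate.
Among candidates, latest end is Sat 07:00 → delta.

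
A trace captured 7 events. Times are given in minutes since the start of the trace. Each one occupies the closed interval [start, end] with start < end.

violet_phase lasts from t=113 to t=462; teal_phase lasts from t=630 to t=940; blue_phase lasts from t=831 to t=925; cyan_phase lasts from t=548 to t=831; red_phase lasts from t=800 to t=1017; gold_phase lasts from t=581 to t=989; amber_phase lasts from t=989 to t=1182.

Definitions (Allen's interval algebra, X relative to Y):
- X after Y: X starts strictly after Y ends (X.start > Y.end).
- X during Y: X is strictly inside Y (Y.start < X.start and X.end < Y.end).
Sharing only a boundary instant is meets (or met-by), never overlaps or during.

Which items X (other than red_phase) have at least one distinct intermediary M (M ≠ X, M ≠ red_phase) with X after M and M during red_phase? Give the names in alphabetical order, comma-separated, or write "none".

Target red_phase = [t=800, t=1017].
Intermediaries M with M during red_phase: blue_phase.
Via blue_phase — items with X after blue_phase: amber_phase.
Union: amber_phase.

amber_phase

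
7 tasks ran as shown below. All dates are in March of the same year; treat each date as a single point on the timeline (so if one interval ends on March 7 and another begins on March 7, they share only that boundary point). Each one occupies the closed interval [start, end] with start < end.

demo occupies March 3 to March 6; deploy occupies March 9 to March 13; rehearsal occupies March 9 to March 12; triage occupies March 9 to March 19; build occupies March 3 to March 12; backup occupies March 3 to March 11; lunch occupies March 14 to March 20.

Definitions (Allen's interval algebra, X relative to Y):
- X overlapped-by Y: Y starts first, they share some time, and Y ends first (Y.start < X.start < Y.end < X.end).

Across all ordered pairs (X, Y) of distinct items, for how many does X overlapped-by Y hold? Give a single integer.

6

Checking all 42 ordered pairs for relation 'overlapped-by'; matching pairs in alphabetical order:
(deploy, backup): deploy overlapped-by backup ✓
(deploy, build): deploy overlapped-by build ✓
(lunch, triage): lunch overlapped-by triage ✓
(rehearsal, backup): rehearsal overlapped-by backup ✓
(triage, backup): triage overlapped-by backup ✓
(triage, build): triage overlapped-by build ✓
Count: 6.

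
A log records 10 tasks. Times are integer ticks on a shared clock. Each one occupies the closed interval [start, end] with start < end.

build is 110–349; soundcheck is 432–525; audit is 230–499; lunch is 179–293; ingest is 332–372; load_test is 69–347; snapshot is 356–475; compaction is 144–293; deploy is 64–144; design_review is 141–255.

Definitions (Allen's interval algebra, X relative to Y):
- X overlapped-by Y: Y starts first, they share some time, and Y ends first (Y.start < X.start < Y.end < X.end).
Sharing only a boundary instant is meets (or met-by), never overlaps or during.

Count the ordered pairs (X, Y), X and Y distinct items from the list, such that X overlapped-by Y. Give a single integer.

Checking all 90 ordered pairs for relation 'overlapped-by'; matching pairs in alphabetical order:
(audit, build): audit overlapped-by build ✓
(audit, compaction): audit overlapped-by compaction ✓
(audit, design_review): audit overlapped-by design_review ✓
(audit, load_test): audit overlapped-by load_test ✓
(audit, lunch): audit overlapped-by lunch ✓
(build, deploy): build overlapped-by deploy ✓
(build, load_test): build overlapped-by load_test ✓
(compaction, design_review): compaction overlapped-by design_review ✓
(design_review, deploy): design_review overlapped-by deploy ✓
(ingest, build): ingest overlapped-by build ✓
(ingest, load_test): ingest overlapped-by load_test ✓
(load_test, deploy): load_test overlapped-by deploy ✓
(lunch, design_review): lunch overlapped-by design_review ✓
(snapshot, ingest): snapshot overlapped-by ingest ✓
(soundcheck, audit): soundcheck overlapped-by audit ✓
(soundcheck, snapshot): soundcheck overlapped-by snapshot ✓
Count: 16.

16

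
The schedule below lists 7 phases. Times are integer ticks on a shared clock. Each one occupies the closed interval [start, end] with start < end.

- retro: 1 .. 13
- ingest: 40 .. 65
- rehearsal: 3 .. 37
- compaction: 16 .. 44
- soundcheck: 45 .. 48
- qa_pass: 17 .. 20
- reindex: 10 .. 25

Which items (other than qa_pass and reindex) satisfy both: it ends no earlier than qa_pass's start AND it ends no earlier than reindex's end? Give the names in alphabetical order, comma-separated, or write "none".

compaction, ingest, rehearsal, soundcheck

Conditions: its end is no earlier than qa_pass's start (X.end >= 17) AND its end is no earlier than reindex's end (X.end >= 25).
compaction: end 44 >= 17? ✓; end 44 >= 25? ✓ → yes.
ingest: end 65 >= 17? ✓; end 65 >= 25? ✓ → yes.
rehearsal: end 37 >= 17? ✓; end 37 >= 25? ✓ → yes.
retro: end 13 >= 17? ✗; end 13 >= 25? ✗ → no.
soundcheck: end 48 >= 17? ✓; end 48 >= 25? ✓ → yes.
Result: compaction, ingest, rehearsal, soundcheck.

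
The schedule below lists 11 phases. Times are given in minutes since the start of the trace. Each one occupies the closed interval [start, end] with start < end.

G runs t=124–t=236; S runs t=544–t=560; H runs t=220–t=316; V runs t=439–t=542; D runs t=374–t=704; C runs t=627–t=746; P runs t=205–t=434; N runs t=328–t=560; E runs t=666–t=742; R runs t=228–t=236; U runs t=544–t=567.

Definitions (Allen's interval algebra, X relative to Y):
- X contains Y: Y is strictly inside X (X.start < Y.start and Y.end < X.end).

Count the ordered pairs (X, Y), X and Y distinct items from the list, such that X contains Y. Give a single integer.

Checking all 110 ordered pairs for relation 'contains'; matching pairs in alphabetical order:
(C, E): C contains E ✓
(D, S): D contains S ✓
(D, U): D contains U ✓
(D, V): D contains V ✓
(H, R): H contains R ✓
(N, V): N contains V ✓
(P, H): P contains H ✓
(P, R): P contains R ✓
Count: 8.

8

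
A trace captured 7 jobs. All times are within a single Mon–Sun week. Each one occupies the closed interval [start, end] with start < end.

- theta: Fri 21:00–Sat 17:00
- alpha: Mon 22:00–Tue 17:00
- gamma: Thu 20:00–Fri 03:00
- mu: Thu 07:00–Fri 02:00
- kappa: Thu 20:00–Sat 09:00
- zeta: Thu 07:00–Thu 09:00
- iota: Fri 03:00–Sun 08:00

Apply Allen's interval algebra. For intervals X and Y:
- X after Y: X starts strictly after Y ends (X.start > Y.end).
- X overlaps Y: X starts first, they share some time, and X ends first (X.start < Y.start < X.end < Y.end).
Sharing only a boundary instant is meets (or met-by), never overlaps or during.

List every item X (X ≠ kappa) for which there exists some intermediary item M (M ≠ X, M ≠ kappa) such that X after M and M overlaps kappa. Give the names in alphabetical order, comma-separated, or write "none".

Target kappa = [Thu 20:00, Sat 09:00].
Intermediaries M with M overlaps kappa: mu.
Via mu — items with X after mu: iota, theta.
Union: iota, theta.

iota, theta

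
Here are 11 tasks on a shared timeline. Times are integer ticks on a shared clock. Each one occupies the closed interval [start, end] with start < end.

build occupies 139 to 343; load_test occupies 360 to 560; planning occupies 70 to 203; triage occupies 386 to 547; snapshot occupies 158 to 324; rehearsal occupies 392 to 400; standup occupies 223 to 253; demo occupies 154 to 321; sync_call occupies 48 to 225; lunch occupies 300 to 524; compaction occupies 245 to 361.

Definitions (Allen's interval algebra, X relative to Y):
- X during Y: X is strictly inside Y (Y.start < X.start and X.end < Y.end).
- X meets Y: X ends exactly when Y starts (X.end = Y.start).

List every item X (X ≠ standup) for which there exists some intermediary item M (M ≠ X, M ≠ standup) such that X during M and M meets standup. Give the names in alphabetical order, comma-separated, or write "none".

none

Target standup = [223, 253].
Intermediaries M with M meets standup: none.
Union: none.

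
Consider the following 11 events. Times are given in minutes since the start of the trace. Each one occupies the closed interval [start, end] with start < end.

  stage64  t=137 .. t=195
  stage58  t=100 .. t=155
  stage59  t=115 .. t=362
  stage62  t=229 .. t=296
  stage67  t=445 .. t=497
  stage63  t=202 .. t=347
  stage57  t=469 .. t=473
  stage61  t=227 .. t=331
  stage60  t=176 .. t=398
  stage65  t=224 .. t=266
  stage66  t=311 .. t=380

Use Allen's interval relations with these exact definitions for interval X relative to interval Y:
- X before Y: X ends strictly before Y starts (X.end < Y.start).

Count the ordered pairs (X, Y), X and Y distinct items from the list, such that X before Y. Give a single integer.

31

Checking all 110 ordered pairs for relation 'before'; matching pairs in alphabetical order:
(stage58, stage57): stage58 before stage57 ✓
(stage58, stage60): stage58 before stage60 ✓
(stage58, stage61): stage58 before stage61 ✓
(stage58, stage62): stage58 before stage62 ✓
(stage58, stage63): stage58 before stage63 ✓
(stage58, stage65): stage58 before stage65 ✓
(stage58, stage66): stage58 before stage66 ✓
(stage58, stage67): stage58 before stage67 ✓
(stage59, stage57): stage59 before stage57 ✓
(stage59, stage67): stage59 before stage67 ✓
(stage60, stage57): stage60 before stage57 ✓
(stage60, stage67): stage60 before stage67 ✓
(stage61, stage57): stage61 before stage57 ✓
(stage61, stage67): stage61 before stage67 ✓
(stage62, stage57): stage62 before stage57 ✓
(stage62, stage66): stage62 before stage66 ✓
(stage62, stage67): stage62 before stage67 ✓
(stage63, stage57): stage63 before stage57 ✓
(stage63, stage67): stage63 before stage67 ✓
(stage64, stage57): stage64 before stage57 ✓
(stage64, stage61): stage64 before stage61 ✓
(stage64, stage62): stage64 before stage62 ✓
(stage64, stage63): stage64 before stage63 ✓
(stage64, stage65): stage64 before stage65 ✓
... plus 7 further pairs not listed.
Count: 31.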